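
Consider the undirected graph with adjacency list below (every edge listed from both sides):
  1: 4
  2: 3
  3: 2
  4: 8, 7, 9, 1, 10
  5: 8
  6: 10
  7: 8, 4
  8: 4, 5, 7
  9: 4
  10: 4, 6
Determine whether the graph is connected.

No

Component: {2, 3}
Component: {1, 4, 5, 6, 7, 8, 9, 10}
No edge joins these 2 groups, so the graph is disconnected.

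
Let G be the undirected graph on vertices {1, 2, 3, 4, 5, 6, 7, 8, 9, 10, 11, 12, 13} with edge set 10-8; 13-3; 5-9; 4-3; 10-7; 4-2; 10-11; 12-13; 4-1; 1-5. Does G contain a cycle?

|V| = 13, |E| = 10, number of components = 3.
Since 10 = 13 - 3, the graph is a forest and contains no cycle.

No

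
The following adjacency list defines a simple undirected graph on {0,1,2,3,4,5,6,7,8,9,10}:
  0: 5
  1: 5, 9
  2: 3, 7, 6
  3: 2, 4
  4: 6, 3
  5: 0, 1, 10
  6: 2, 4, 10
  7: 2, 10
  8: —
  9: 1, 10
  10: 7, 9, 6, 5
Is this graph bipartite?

Yes

Color {3, 5, 6, 7, 8, 9} black and {0, 1, 2, 4, 10} white. No edge joins two same-colored vertices, so the graph is bipartite.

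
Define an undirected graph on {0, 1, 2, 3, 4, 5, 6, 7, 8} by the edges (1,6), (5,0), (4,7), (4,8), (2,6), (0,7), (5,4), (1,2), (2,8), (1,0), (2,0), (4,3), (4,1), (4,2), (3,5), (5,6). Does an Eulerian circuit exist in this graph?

No

Degrees: 0:4, 1:4, 2:5, 3:2, 4:6, 5:4, 6:3, 7:2, 8:2
Vertices with odd degree: 2, 6. An Eulerian circuit requires all degrees even.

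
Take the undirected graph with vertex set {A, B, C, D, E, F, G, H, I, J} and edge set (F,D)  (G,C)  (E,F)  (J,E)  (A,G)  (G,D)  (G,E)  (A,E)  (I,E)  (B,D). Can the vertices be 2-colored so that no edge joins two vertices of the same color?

No

The cycle G-A-E-G has length 3, which is odd, so the graph is not bipartite.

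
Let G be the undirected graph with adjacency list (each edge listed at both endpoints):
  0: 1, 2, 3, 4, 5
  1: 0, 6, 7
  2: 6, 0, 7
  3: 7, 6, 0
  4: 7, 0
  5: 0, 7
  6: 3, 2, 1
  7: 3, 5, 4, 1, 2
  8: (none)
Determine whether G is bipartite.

Yes

A valid 2-coloring puts {1, 2, 3, 4, 5, 8} on one side and {0, 6, 7} on the other; every edge crosses between the two sides.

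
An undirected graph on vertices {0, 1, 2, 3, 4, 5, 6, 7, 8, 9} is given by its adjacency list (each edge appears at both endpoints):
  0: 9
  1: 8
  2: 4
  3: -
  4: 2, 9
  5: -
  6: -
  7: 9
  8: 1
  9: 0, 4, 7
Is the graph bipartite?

A valid 2-coloring puts {2, 3, 5, 6, 8, 9} on one side and {0, 1, 4, 7} on the other; every edge crosses between the two sides.

Yes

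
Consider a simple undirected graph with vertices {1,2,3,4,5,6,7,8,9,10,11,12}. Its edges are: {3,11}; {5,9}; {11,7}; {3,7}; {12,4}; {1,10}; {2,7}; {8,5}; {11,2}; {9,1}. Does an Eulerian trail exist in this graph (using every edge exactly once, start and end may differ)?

No

Degrees: 1:2, 2:2, 3:2, 4:1, 5:2, 6:0, 7:3, 8:1, 9:2, 10:1, 11:3, 12:1
Odd-degree vertices: 4, 7, 8, 10, 11, 12 (6 total).
With 6 odd-degree vertices (more than two), no single trail can use every edge.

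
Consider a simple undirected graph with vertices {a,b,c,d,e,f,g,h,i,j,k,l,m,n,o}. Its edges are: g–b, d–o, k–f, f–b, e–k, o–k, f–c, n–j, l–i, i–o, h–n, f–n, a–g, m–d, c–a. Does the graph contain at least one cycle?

Yes

The graph has 15 vertices, 15 edges, and 1 connected component.
Since 15 > 15 - 1, a cycle must exist; for instance a-c-f-b-g-a.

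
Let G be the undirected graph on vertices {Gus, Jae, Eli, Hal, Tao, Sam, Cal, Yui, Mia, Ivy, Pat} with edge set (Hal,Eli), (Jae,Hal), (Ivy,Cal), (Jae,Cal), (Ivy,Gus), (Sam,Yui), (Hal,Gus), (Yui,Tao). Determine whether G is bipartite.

The cycle Gus-Hal-Jae-Cal-Ivy-Gus has length 5, which is odd, so the graph is not bipartite.

No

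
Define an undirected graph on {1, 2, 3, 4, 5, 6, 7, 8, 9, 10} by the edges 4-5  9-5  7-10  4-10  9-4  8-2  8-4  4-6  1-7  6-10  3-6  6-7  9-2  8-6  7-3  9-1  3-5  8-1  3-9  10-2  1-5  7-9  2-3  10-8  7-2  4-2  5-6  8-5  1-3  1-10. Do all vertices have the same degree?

Yes

Degrees: 1:6, 2:6, 3:6, 4:6, 5:6, 6:6, 7:6, 8:6, 9:6, 10:6
All degrees equal 6; the graph is regular.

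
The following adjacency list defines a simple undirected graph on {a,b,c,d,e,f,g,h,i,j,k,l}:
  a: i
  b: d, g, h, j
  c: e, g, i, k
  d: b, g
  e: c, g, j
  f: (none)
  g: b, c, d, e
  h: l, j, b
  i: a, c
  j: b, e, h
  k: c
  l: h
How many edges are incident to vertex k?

1

Neighbors of k: c.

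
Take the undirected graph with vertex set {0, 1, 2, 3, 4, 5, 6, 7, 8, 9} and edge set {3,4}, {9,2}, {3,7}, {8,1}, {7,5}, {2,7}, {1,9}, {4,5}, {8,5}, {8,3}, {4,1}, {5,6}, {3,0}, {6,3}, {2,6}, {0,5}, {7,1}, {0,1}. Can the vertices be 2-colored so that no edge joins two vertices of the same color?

Yes

Color {1, 2, 3, 5} black and {0, 4, 6, 7, 8, 9} white. No edge joins two same-colored vertices, so the graph is bipartite.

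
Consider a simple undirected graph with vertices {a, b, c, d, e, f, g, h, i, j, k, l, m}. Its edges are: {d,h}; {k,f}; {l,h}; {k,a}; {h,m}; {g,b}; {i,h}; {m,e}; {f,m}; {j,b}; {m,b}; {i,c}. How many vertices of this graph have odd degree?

8

Degrees: a:1, b:3, c:1, d:1, e:1, f:2, g:1, h:4, i:2, j:1, k:2, l:1, m:4
Odd-degree vertices: a, b, c, d, e, g, j, l.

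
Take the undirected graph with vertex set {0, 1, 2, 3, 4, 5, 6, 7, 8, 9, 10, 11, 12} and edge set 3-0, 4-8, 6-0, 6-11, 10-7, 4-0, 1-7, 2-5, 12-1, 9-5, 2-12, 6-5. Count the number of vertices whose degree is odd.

8

Degrees: 0:3, 1:2, 2:2, 3:1, 4:2, 5:3, 6:3, 7:2, 8:1, 9:1, 10:1, 11:1, 12:2
Odd-degree vertices: 0, 3, 5, 6, 8, 9, 10, 11.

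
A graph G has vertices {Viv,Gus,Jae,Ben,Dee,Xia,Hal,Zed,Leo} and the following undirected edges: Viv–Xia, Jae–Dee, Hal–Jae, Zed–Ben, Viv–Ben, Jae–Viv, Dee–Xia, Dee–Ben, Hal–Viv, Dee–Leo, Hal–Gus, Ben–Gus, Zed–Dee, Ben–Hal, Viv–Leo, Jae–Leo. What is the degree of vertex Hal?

4

Neighbors of Hal: Viv, Gus, Jae, Ben.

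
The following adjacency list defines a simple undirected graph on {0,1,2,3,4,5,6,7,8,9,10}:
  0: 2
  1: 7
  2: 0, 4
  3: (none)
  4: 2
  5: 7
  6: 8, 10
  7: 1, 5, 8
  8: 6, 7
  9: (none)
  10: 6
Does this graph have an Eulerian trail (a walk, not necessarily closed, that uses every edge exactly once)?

No

Degrees: 0:1, 1:1, 2:2, 3:0, 4:1, 5:1, 6:2, 7:3, 8:2, 9:0, 10:1
Odd-degree vertices: 0, 1, 4, 5, 7, 10 (6 total).
With 6 odd-degree vertices (more than two), no single trail can use every edge.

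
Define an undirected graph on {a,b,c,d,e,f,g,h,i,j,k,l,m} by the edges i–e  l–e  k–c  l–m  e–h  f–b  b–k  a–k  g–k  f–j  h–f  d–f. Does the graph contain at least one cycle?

No

The graph has 13 vertices, 12 edges, and 1 connected component.
Since 12 = 13 - 1, the graph is a forest and contains no cycle.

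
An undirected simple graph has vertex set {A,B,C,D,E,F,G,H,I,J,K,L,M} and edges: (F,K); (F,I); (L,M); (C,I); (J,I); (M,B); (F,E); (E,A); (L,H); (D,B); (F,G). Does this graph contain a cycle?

|V| = 13, |E| = 11, number of components = 2.
Since 11 = 13 - 2, the graph is a forest and contains no cycle.

No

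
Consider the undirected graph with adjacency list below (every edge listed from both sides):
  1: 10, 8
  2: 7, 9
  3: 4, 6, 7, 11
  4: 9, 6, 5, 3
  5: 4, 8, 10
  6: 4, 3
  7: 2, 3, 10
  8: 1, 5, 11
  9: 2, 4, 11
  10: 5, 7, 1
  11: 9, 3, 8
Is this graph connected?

Yes

A breadth-first search from 1 visits 1, 10, 8, 5, 7, 11, 4, 2, 3, 9, 6 — all 11 vertices — so the graph is connected.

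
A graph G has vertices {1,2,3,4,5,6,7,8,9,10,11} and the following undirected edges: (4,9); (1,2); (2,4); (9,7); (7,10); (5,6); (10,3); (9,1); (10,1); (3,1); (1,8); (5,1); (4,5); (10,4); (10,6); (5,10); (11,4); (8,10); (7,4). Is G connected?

Yes

Starting from 1 and exploring outward reaches every vertex (1, 10, 2, 8, 5, 3, 9, 6, 7, 4, 11); the graph is connected.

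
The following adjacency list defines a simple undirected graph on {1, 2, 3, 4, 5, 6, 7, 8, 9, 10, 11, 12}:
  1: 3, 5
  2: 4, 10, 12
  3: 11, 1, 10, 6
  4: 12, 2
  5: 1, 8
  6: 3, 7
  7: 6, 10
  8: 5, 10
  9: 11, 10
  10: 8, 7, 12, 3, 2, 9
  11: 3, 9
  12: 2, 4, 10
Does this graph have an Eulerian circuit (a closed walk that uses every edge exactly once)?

No

Degrees: 1:2, 2:3, 3:4, 4:2, 5:2, 6:2, 7:2, 8:2, 9:2, 10:6, 11:2, 12:3
Vertices with odd degree: 2, 12. An Eulerian circuit requires all degrees even.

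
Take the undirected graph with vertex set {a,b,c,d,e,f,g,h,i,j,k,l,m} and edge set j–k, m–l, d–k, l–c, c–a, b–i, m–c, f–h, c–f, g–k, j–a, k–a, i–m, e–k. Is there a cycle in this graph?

The graph has 13 vertices, 14 edges, and 1 connected component.
One cycle is c-m-l-c.

Yes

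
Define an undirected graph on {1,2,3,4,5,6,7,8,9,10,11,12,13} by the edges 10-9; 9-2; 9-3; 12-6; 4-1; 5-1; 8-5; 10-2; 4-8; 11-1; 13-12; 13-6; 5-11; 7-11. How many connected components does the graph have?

Component: {6, 12, 13}
Component: {2, 3, 9, 10}
Component: {1, 4, 5, 7, 8, 11}

3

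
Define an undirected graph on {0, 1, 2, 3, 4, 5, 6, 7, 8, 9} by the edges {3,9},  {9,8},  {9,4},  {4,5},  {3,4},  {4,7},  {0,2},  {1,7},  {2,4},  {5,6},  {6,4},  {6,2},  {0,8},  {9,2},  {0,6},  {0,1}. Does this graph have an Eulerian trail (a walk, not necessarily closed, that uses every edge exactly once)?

Degrees: 0:4, 1:2, 2:4, 3:2, 4:6, 5:2, 6:4, 7:2, 8:2, 9:4
Odd-degree vertices: none (0 total).
With 0 odd-degree vertices and all edges in one connected piece, an Eulerian trail exists.

Yes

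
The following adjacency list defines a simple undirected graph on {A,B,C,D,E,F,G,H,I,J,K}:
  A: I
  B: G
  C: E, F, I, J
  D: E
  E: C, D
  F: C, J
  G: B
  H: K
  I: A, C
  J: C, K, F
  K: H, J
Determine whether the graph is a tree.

|V| = 11, |E| = 10.
It is not connected, so it is not a tree.

No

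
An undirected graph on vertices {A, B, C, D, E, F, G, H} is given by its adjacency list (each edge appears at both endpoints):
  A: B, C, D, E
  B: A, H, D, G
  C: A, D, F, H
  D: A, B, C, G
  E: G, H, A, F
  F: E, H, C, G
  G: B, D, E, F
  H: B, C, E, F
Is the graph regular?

Degrees: A:4, B:4, C:4, D:4, E:4, F:4, G:4, H:4
All degrees equal 4; the graph is regular.

Yes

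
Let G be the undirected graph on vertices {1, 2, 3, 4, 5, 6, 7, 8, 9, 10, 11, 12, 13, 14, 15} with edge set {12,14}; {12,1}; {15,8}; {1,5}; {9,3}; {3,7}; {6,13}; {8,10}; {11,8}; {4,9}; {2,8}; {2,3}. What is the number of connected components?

3

Component: {6, 13}
Component: {1, 5, 12, 14}
Component: {2, 3, 4, 7, 8, 9, 10, 11, 15}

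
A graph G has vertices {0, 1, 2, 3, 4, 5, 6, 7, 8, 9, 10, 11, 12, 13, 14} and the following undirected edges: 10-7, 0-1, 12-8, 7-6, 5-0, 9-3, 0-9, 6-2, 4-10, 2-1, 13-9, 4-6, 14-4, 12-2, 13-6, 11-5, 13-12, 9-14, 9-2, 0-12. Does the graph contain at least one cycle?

|V| = 15, |E| = 20, number of components = 1.
Since 20 > 15 - 1, a cycle must exist; for instance 0-1-2-6-13-12-0.

Yes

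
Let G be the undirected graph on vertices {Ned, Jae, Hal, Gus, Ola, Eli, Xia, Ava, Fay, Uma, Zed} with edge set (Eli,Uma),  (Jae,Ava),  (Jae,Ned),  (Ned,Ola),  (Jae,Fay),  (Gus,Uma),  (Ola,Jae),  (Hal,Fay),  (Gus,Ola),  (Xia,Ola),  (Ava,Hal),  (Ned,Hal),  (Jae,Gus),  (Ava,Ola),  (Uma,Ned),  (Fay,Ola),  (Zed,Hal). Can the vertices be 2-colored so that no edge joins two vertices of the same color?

Ola-Jae-Fay-Ola is an odd cycle (length 3), and a bipartite graph can contain only even cycles.

No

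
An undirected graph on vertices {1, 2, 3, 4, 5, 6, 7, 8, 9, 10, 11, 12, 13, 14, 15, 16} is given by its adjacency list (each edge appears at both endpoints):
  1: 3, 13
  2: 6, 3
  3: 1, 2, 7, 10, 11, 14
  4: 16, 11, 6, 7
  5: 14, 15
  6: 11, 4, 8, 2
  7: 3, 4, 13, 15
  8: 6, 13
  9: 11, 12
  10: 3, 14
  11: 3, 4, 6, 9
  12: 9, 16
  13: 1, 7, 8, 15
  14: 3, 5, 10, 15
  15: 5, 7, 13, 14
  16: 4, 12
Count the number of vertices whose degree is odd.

Degrees: 1:2, 2:2, 3:6, 4:4, 5:2, 6:4, 7:4, 8:2, 9:2, 10:2, 11:4, 12:2, 13:4, 14:4, 15:4, 16:2
Odd-degree vertices: none.

0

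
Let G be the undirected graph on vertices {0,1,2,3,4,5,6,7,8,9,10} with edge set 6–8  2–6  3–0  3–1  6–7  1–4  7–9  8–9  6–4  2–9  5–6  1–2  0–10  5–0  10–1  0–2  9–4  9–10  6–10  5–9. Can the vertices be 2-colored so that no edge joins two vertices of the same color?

Partition the vertices as {2, 3, 4, 5, 7, 8, 10} vs {0, 1, 6, 9}. Each listed edge has one endpoint in each part, so the graph is bipartite.

Yes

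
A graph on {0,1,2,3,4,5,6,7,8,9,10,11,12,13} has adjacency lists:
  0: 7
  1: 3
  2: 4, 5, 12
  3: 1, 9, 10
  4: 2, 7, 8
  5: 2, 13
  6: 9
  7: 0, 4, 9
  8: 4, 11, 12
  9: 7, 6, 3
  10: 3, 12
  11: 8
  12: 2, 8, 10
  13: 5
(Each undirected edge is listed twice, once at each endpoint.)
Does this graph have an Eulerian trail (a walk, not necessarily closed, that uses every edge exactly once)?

No

Degrees: 0:1, 1:1, 2:3, 3:3, 4:3, 5:2, 6:1, 7:3, 8:3, 9:3, 10:2, 11:1, 12:3, 13:1
Odd-degree vertices: 0, 1, 2, 3, 4, 6, 7, 8, 9, 11, 12, 13 (12 total).
An Eulerian trail requires 0 or 2 odd-degree vertices; here there are 12.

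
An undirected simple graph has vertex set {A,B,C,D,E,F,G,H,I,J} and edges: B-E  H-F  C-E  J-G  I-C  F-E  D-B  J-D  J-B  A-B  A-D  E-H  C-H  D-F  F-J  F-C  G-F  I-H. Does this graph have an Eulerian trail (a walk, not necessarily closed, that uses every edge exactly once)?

Yes

Degrees: A:2, B:4, C:4, D:4, E:4, F:6, G:2, H:4, I:2, J:4
Odd-degree vertices: none (0 total).
The non-isolated vertices are connected and exactly 0 have odd degree, so an Eulerian trail exists.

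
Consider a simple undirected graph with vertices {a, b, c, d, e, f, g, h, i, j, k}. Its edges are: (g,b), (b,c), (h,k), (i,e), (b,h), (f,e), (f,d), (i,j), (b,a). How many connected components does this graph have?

Component: {d, e, f, i, j}
Component: {a, b, c, g, h, k}

2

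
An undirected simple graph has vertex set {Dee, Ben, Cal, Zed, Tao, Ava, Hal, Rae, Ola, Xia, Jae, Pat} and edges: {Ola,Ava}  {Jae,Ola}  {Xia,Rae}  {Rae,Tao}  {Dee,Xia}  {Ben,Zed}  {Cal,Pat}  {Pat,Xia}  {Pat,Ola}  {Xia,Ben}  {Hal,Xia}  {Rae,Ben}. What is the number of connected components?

Component: {Dee, Ben, Cal, Zed, Tao, Ava, Hal, Rae, Ola, Xia, Jae, Pat}

1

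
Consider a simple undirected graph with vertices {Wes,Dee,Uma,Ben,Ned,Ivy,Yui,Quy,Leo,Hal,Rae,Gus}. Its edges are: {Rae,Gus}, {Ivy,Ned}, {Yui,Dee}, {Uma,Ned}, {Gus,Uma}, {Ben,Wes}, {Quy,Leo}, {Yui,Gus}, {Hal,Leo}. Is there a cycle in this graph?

No

|V| = 12, |E| = 9, number of components = 3.
A forest on 12 vertices with 3 components has exactly 9 edges, which matches — so no cycle.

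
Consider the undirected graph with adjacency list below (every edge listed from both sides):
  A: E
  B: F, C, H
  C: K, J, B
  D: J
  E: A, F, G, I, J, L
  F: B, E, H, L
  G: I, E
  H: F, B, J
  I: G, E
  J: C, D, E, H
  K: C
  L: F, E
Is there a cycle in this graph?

Yes

|V| = 12, |E| = 16, number of components = 1.
Since 16 > 12 - 1, a cycle must exist; for instance E-L-F-E.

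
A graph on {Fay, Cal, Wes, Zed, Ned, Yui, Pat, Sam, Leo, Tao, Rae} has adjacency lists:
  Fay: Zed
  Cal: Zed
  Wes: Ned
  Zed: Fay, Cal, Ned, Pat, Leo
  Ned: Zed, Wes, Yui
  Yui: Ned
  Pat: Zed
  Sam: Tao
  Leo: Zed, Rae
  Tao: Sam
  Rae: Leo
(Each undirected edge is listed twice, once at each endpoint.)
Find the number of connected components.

2

Component: {Sam, Tao}
Component: {Fay, Cal, Wes, Zed, Ned, Yui, Pat, Leo, Rae}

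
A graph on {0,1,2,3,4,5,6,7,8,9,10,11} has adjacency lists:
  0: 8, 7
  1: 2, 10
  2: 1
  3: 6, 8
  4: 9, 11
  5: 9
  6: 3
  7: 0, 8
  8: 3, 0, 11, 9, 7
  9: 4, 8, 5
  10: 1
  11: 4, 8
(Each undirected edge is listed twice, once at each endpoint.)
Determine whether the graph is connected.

No

Component: {1, 2, 10}
Component: {0, 3, 4, 5, 6, 7, 8, 9, 11}
No edge joins these 2 groups, so the graph is disconnected.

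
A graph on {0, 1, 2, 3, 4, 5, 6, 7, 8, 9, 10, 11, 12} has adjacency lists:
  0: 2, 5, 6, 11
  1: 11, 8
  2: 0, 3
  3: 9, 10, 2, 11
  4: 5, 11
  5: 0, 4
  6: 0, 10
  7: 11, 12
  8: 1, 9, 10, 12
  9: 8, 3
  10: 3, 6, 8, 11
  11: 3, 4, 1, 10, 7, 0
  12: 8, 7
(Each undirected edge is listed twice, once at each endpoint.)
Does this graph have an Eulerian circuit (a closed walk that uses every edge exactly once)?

Yes

Degrees: 0:4, 1:2, 2:2, 3:4, 4:2, 5:2, 6:2, 7:2, 8:4, 9:2, 10:4, 11:6, 12:2
All degrees are even and the non-isolated vertices are connected — an Eulerian circuit exists.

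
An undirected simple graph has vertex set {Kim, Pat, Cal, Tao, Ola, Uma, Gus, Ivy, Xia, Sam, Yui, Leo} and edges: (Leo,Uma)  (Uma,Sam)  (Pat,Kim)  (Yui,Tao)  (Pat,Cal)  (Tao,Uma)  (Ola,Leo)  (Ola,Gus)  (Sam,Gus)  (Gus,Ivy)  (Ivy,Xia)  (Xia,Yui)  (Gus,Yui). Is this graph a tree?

No

The graph has 12 vertices and 13 edges.
It is not connected, so it is not a tree.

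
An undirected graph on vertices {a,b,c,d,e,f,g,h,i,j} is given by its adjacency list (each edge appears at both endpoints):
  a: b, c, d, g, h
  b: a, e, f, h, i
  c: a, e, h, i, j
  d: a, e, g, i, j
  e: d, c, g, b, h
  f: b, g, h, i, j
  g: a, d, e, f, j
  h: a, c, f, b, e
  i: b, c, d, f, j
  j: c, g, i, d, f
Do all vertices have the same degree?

Yes

Degrees: a:5, b:5, c:5, d:5, e:5, f:5, g:5, h:5, i:5, j:5
All degrees equal 5; the graph is regular.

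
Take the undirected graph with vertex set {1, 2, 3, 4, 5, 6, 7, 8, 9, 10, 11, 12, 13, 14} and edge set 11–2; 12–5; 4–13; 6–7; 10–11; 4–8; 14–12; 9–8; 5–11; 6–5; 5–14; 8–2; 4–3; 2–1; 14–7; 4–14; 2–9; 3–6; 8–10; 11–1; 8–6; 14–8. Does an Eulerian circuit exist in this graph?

No

Degrees: 1:2, 2:4, 3:2, 4:4, 5:4, 6:4, 7:2, 8:6, 9:2, 10:2, 11:4, 12:2, 13:1, 14:5
13, 14 have odd degree; an Eulerian circuit needs every degree to be even, so none exists.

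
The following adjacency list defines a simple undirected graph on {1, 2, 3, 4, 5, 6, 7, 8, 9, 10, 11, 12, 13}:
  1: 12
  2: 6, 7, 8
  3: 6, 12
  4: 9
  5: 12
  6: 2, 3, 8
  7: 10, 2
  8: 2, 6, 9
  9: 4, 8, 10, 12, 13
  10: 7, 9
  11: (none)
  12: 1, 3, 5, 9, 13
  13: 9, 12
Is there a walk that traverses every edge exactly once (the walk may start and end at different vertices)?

Degrees: 1:1, 2:3, 3:2, 4:1, 5:1, 6:3, 7:2, 8:3, 9:5, 10:2, 11:0, 12:5, 13:2
Odd-degree vertices: 1, 2, 4, 5, 6, 8, 9, 12 (8 total).
An Eulerian trail requires 0 or 2 odd-degree vertices; here there are 8.

No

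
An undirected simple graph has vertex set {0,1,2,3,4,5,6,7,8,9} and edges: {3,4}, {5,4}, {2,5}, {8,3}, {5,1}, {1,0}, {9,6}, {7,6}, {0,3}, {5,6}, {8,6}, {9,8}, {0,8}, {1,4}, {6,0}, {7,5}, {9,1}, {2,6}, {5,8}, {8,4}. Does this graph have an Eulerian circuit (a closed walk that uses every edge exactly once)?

No

Degrees: 0:4, 1:4, 2:2, 3:3, 4:4, 5:6, 6:6, 7:2, 8:6, 9:3
3, 9 have odd degree; an Eulerian circuit needs every degree to be even, so none exists.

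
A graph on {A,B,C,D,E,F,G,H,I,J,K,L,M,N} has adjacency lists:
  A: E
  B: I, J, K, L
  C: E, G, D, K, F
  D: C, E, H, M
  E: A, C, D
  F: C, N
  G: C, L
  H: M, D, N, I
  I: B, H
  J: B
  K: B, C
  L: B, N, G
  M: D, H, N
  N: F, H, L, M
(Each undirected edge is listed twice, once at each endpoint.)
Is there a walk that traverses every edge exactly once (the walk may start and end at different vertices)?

Degrees: A:1, B:4, C:5, D:4, E:3, F:2, G:2, H:4, I:2, J:1, K:2, L:3, M:3, N:4
Odd-degree vertices: A, C, E, J, L, M (6 total).
With 6 odd-degree vertices (more than two), no single trail can use every edge.

No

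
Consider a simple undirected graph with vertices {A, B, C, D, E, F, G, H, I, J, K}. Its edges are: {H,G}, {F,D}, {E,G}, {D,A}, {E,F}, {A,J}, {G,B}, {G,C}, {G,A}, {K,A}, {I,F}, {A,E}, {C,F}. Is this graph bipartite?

No

E-G-A-E is an odd cycle (length 3), and a bipartite graph can contain only even cycles.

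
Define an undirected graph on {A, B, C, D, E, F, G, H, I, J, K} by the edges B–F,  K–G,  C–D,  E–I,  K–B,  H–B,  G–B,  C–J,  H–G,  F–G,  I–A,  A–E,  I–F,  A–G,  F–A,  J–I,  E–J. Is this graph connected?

Starting from A and exploring outward reaches every vertex (A, G, E, I, F, K, H, B, J, C, D); the graph is connected.

Yes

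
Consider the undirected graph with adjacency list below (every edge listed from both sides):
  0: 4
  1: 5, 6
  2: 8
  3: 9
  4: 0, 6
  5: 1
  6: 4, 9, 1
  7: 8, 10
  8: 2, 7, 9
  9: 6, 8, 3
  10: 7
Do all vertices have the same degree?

No

Degrees: 0:1, 1:2, 2:1, 3:1, 4:2, 5:1, 6:3, 7:2, 8:3, 9:3, 10:1
Vertex 0 has degree 1 while 6 has degree 3, so the graph is not regular.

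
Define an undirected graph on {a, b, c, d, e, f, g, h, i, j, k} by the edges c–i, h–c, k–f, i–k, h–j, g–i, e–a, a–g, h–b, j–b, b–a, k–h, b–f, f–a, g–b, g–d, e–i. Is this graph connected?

Starting from a and exploring outward reaches every vertex (a, b, f, e, g, j, h, k, i, d, c); the graph is connected.

Yes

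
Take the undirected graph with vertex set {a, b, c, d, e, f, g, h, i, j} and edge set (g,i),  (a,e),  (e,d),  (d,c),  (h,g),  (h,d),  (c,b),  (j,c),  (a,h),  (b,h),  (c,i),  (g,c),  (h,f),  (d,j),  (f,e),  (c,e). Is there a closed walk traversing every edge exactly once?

No

Degrees: a:2, b:2, c:6, d:4, e:4, f:2, g:3, h:5, i:2, j:2
Vertices with odd degree: g, h. An Eulerian circuit requires all degrees even.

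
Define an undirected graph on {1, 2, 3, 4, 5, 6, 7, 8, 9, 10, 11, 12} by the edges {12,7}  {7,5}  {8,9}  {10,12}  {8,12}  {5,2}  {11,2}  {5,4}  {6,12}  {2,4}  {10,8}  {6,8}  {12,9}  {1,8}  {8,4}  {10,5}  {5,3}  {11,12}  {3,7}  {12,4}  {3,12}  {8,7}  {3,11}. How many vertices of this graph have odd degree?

6

Degrees: 1:1, 2:3, 3:4, 4:4, 5:5, 6:2, 7:4, 8:7, 9:2, 10:3, 11:3, 12:8
Odd-degree vertices: 1, 2, 5, 8, 10, 11.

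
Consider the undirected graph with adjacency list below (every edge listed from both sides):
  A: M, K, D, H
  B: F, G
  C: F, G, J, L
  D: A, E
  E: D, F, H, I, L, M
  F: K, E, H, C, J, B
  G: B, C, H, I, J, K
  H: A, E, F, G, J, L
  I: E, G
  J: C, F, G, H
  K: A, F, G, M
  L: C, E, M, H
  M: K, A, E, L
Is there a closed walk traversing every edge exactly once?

Yes

Degrees: A:4, B:2, C:4, D:2, E:6, F:6, G:6, H:6, I:2, J:4, K:4, L:4, M:4
All degrees are even and the non-isolated vertices are connected — an Eulerian circuit exists.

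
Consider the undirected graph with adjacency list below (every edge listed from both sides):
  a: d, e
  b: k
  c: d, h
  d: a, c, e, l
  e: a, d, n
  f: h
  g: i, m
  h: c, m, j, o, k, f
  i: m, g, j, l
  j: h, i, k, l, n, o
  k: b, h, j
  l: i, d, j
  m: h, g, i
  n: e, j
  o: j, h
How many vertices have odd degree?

6

Degrees: a:2, b:1, c:2, d:4, e:3, f:1, g:2, h:6, i:4, j:6, k:3, l:3, m:3, n:2, o:2
Odd-degree vertices: b, e, f, k, l, m.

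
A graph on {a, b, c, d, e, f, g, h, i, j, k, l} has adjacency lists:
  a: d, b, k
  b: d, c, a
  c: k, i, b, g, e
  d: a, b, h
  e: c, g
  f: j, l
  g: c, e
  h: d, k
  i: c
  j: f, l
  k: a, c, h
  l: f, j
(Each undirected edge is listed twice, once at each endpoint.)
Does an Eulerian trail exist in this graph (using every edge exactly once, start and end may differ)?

No

Degrees: a:3, b:3, c:5, d:3, e:2, f:2, g:2, h:2, i:1, j:2, k:3, l:2
Odd-degree vertices: a, b, c, d, i, k (6 total).
With 6 odd-degree vertices (more than two), no single trail can use every edge.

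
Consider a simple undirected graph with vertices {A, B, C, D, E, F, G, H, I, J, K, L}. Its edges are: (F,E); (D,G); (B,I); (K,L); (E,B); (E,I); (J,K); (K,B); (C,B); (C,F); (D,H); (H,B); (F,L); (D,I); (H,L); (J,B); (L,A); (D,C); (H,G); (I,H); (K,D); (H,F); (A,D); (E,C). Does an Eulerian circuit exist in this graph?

Degrees: A:2, B:6, C:4, D:6, E:4, F:4, G:2, H:6, I:4, J:2, K:4, L:4
All degrees are even and the non-isolated vertices are connected — an Eulerian circuit exists.

Yes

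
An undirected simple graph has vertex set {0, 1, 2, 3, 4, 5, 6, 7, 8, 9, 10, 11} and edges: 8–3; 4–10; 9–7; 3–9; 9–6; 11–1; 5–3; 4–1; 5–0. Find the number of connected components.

Component: {2}
Component: {1, 4, 10, 11}
Component: {0, 3, 5, 6, 7, 8, 9}

3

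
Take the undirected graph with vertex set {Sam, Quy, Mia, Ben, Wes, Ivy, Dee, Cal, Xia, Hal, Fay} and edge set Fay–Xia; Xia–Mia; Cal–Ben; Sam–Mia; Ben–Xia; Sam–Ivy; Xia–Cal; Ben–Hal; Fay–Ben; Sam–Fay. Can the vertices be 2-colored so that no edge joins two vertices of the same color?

No

The cycle Xia-Ben-Fay-Xia has length 3, which is odd, so the graph is not bipartite.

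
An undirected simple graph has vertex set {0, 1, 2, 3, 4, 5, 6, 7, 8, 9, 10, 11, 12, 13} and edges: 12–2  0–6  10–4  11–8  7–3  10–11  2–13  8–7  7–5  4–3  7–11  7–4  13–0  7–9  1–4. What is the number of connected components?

2

Component: {0, 2, 6, 12, 13}
Component: {1, 3, 4, 5, 7, 8, 9, 10, 11}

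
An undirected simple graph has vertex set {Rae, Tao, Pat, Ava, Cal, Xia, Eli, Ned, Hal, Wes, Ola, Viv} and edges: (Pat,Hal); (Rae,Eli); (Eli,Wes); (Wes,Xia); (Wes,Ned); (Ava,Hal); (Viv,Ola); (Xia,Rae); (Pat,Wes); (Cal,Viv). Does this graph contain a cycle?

The graph has 12 vertices, 10 edges, and 3 connected components.
One cycle is Rae-Eli-Wes-Xia-Rae.

Yes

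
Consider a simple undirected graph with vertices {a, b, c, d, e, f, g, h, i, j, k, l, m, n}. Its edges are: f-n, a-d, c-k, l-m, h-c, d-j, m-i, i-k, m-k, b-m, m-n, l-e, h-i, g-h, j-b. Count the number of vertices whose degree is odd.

8

Degrees: a:1, b:2, c:2, d:2, e:1, f:1, g:1, h:3, i:3, j:2, k:3, l:2, m:5, n:2
Odd-degree vertices: a, e, f, g, h, i, k, m.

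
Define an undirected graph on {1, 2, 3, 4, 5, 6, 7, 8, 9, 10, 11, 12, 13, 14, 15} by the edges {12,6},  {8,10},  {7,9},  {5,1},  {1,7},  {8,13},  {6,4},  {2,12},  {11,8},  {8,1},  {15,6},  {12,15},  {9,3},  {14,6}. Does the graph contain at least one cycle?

|V| = 15, |E| = 14, number of components = 2.
One cycle is 12-6-15-12.

Yes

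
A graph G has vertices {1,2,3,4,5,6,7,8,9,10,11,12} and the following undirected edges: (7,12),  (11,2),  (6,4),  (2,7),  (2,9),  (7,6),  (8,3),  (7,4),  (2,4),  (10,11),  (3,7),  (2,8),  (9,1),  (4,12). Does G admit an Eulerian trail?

Degrees: 1:1, 2:5, 3:2, 4:4, 5:0, 6:2, 7:5, 8:2, 9:2, 10:1, 11:2, 12:2
Odd-degree vertices: 1, 2, 7, 10 (4 total).
With 4 odd-degree vertices (more than two), no single trail can use every edge.

No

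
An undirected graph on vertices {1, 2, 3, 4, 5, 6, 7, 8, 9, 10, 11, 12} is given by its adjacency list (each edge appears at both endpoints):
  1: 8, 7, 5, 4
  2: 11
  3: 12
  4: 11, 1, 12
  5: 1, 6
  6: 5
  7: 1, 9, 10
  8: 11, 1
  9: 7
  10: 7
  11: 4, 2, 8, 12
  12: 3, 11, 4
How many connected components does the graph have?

1

Component: {1, 2, 3, 4, 5, 6, 7, 8, 9, 10, 11, 12}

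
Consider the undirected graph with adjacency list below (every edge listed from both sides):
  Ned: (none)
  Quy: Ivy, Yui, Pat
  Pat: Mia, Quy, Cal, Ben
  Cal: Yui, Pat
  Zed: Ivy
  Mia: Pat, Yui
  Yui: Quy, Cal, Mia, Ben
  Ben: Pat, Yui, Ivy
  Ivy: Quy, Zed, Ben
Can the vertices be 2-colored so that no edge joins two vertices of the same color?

Yes

A valid 2-coloring puts {Ned, Pat, Yui, Ivy} on one side and {Quy, Cal, Zed, Mia, Ben} on the other; every edge crosses between the two sides.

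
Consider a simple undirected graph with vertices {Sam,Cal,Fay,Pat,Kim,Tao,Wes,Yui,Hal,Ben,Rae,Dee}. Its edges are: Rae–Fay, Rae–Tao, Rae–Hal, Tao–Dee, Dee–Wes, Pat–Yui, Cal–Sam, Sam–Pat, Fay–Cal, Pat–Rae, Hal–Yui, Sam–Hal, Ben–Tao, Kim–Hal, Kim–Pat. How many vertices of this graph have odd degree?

Degrees: Sam:3, Cal:2, Fay:2, Pat:4, Kim:2, Tao:3, Wes:1, Yui:2, Hal:4, Ben:1, Rae:4, Dee:2
Odd-degree vertices: Sam, Tao, Wes, Ben.

4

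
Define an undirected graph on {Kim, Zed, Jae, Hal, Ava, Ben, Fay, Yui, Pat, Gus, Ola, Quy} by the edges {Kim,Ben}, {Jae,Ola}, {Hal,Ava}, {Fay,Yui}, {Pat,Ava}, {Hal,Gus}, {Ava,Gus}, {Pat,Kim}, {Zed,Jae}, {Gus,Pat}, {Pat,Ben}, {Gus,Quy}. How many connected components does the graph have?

Component: {Fay, Yui}
Component: {Zed, Jae, Ola}
Component: {Kim, Hal, Ava, Ben, Pat, Gus, Quy}

3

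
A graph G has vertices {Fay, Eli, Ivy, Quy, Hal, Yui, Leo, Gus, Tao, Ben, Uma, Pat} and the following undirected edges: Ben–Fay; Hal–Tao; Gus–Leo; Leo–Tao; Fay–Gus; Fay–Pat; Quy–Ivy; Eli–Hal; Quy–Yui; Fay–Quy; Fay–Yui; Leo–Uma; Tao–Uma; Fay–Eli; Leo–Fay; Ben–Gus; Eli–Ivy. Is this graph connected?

Yes

A breadth-first search from Fay visits Fay, Quy, Gus, Leo, Pat, Yui, Eli, Ben, Ivy, Tao, Uma, Hal — all 12 vertices — so the graph is connected.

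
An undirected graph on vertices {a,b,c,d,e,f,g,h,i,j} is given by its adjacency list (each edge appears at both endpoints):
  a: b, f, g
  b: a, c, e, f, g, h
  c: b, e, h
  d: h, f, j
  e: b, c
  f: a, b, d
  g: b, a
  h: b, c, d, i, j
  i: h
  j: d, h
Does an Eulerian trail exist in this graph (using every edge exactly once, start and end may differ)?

No

Degrees: a:3, b:6, c:3, d:3, e:2, f:3, g:2, h:5, i:1, j:2
Odd-degree vertices: a, c, d, f, h, i (6 total).
An Eulerian trail requires 0 or 2 odd-degree vertices; here there are 6.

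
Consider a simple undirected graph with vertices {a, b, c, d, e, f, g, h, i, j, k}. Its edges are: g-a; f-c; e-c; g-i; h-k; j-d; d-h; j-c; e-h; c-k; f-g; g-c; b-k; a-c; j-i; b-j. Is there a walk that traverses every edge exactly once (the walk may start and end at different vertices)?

Yes

Degrees: a:2, b:2, c:6, d:2, e:2, f:2, g:4, h:3, i:2, j:4, k:3
Odd-degree vertices: h, k (2 total).
With 2 odd-degree vertices and all edges in one connected piece, an Eulerian trail exists (from h to k).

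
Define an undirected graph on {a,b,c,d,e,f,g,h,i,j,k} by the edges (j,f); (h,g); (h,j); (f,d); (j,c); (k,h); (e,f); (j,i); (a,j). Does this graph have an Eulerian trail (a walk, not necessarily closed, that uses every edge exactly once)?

No

Degrees: a:1, b:0, c:1, d:1, e:1, f:3, g:1, h:3, i:1, j:5, k:1
Odd-degree vertices: a, c, d, e, f, g, h, i, j, k (10 total).
An Eulerian trail requires 0 or 2 odd-degree vertices; here there are 10.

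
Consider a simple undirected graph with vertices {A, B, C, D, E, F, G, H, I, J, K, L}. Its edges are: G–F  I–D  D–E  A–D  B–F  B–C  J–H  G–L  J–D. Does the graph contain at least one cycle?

No

The graph has 12 vertices, 9 edges, and 3 connected components.
A forest on 12 vertices with 3 components has exactly 9 edges, which matches — so no cycle.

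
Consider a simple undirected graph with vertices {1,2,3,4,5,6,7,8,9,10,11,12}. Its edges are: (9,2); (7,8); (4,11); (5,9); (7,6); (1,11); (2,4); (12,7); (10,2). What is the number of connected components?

3

Component: {3}
Component: {6, 7, 8, 12}
Component: {1, 2, 4, 5, 9, 10, 11}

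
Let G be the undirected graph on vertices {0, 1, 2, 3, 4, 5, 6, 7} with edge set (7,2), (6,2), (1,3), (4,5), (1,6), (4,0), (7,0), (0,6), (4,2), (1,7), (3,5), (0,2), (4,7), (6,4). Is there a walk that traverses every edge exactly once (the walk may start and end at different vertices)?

Yes

Degrees: 0:4, 1:3, 2:4, 3:2, 4:5, 5:2, 6:4, 7:4
Odd-degree vertices: 1, 4 (2 total).
With 2 odd-degree vertices and all edges in one connected piece, an Eulerian trail exists (from 1 to 4).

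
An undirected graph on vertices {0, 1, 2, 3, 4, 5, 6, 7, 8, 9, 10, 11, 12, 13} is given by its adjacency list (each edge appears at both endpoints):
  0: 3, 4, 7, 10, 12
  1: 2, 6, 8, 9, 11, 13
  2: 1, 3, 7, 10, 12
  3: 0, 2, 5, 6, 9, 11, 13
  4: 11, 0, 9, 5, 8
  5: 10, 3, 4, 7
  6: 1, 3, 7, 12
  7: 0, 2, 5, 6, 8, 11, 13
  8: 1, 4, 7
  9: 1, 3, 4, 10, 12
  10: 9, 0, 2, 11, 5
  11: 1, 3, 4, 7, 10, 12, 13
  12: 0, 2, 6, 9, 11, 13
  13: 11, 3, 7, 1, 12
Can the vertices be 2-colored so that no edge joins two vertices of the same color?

1-11-13-1 is an odd cycle (length 3), and a bipartite graph can contain only even cycles.

No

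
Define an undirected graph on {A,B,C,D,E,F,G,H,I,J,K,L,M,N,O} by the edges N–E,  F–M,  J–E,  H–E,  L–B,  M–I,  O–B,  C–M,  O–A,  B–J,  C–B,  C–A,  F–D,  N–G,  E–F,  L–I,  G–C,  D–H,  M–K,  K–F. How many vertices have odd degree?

0

Degrees: A:2, B:4, C:4, D:2, E:4, F:4, G:2, H:2, I:2, J:2, K:2, L:2, M:4, N:2, O:2
Odd-degree vertices: none.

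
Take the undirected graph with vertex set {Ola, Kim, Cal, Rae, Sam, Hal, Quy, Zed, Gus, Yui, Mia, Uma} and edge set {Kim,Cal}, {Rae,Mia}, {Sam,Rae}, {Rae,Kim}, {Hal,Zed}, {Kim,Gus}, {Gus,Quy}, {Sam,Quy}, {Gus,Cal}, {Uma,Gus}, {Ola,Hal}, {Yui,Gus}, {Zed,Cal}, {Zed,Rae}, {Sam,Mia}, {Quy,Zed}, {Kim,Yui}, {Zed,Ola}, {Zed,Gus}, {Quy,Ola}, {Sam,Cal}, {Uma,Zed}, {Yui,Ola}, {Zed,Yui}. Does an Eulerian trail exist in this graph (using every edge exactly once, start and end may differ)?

Yes

Degrees: Ola:4, Kim:4, Cal:4, Rae:4, Sam:4, Hal:2, Quy:4, Zed:8, Gus:6, Yui:4, Mia:2, Uma:2
Odd-degree vertices: none (0 total).
With 0 odd-degree vertices and all edges in one connected piece, an Eulerian trail exists.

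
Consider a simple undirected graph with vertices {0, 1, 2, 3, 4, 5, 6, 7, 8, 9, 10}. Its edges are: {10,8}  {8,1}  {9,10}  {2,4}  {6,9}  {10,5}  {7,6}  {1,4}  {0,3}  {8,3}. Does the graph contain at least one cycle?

The graph has 11 vertices, 10 edges, and 1 connected component.
A forest on 11 vertices with 1 component has exactly 10 edges, which matches — so no cycle.

No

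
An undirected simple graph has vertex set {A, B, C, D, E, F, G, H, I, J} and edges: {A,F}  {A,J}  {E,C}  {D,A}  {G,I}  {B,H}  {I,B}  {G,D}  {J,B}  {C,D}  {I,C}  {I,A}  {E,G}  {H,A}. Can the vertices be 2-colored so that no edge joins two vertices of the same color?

A valid 2-coloring puts {D, E, F, H, I, J} on one side and {A, B, C, G} on the other; every edge crosses between the two sides.

Yes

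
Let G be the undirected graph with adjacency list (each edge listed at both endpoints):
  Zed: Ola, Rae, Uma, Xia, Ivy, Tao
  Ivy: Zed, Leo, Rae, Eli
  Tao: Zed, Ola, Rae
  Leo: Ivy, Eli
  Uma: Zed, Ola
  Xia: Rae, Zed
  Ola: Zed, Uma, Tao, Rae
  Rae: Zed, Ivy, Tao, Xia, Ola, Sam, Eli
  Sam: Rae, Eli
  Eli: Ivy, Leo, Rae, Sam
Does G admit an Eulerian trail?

Degrees: Zed:6, Ivy:4, Tao:3, Leo:2, Uma:2, Xia:2, Ola:4, Rae:7, Sam:2, Eli:4
Odd-degree vertices: Tao, Rae (2 total).
The non-isolated vertices are connected and exactly 2 have odd degree, so an Eulerian trail exists (from Tao to Rae).

Yes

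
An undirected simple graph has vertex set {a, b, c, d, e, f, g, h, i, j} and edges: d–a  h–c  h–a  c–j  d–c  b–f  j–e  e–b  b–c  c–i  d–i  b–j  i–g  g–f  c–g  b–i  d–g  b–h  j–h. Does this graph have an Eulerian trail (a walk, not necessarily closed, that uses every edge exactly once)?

Yes

Degrees: a:2, b:6, c:6, d:4, e:2, f:2, g:4, h:4, i:4, j:4
Odd-degree vertices: none (0 total).
With 0 odd-degree vertices and all edges in one connected piece, an Eulerian trail exists.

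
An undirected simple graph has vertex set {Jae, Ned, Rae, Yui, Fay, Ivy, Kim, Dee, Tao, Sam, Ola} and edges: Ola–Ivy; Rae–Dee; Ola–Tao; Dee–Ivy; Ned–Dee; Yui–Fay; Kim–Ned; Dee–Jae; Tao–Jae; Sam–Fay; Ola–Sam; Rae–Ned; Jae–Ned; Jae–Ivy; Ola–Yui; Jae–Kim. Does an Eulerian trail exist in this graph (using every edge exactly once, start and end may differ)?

Degrees: Jae:5, Ned:4, Rae:2, Yui:2, Fay:2, Ivy:3, Kim:2, Dee:4, Tao:2, Sam:2, Ola:4
Odd-degree vertices: Jae, Ivy (2 total).
The non-isolated vertices are connected and exactly 2 have odd degree, so an Eulerian trail exists (from Jae to Ivy).

Yes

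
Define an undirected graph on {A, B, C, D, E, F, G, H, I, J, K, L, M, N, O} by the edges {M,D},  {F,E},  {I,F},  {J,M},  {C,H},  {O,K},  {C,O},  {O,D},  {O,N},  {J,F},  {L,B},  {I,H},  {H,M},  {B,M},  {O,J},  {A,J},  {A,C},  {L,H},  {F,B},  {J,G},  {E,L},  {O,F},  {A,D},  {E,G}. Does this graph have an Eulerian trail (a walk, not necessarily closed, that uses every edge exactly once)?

No

Degrees: A:3, B:3, C:3, D:3, E:3, F:5, G:2, H:4, I:2, J:5, K:1, L:3, M:4, N:1, O:6
Odd-degree vertices: A, B, C, D, E, F, J, K, L, N (10 total).
An Eulerian trail requires 0 or 2 odd-degree vertices; here there are 10.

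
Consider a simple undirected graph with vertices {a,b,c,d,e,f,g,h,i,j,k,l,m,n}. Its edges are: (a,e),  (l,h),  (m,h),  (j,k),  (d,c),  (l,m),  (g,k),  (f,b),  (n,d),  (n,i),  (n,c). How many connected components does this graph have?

5

Component: {a, e}
Component: {b, f}
Component: {g, j, k}
Component: {h, l, m}
Component: {c, d, i, n}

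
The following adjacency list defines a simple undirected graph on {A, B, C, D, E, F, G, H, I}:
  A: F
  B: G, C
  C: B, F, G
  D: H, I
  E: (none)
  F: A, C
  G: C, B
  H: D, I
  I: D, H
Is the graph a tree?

The graph has 9 vertices and 8 edges.
It splits into 3 components, so it cannot be a tree.

No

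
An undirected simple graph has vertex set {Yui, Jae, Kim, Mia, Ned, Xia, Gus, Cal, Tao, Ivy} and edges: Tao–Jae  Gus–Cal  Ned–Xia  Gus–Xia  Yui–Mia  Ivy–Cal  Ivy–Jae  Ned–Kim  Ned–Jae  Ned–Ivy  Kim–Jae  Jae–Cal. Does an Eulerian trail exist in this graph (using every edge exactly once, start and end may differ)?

No

Degrees: Yui:1, Jae:5, Kim:2, Mia:1, Ned:4, Xia:2, Gus:2, Cal:3, Tao:1, Ivy:3
Odd-degree vertices: Yui, Jae, Mia, Cal, Tao, Ivy (6 total).
An Eulerian trail requires 0 or 2 odd-degree vertices; here there are 6.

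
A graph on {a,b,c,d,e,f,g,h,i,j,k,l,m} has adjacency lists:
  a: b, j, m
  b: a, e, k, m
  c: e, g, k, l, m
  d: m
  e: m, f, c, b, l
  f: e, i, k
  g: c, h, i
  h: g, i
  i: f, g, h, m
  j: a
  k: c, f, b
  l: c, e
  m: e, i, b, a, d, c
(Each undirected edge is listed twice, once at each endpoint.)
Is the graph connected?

Starting from a and exploring outward reaches every vertex (a, m, j, b, c, d, e, i, k, g, l, f, h); the graph is connected.

Yes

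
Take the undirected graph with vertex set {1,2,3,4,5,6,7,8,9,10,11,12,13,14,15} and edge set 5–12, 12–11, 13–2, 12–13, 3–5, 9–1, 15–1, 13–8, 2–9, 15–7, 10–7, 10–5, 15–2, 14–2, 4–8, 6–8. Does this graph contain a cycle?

|V| = 15, |E| = 16, number of components = 1.
Since 16 > 15 - 1, a cycle must exist; for instance 2-13-12-5-10-7-15-2.

Yes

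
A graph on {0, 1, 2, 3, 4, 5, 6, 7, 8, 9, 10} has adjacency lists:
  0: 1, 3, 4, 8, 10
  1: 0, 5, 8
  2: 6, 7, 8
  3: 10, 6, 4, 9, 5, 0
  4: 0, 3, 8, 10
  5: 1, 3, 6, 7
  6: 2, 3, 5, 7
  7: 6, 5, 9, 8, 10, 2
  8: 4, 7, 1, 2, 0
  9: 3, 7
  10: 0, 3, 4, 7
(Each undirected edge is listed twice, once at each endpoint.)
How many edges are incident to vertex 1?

Neighbors of 1: 0, 5, 8.

3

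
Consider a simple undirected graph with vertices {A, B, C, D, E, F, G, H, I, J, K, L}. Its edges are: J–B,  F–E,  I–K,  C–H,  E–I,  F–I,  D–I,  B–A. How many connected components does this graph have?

5

Component: {G}
Component: {L}
Component: {C, H}
Component: {A, B, J}
Component: {D, E, F, I, K}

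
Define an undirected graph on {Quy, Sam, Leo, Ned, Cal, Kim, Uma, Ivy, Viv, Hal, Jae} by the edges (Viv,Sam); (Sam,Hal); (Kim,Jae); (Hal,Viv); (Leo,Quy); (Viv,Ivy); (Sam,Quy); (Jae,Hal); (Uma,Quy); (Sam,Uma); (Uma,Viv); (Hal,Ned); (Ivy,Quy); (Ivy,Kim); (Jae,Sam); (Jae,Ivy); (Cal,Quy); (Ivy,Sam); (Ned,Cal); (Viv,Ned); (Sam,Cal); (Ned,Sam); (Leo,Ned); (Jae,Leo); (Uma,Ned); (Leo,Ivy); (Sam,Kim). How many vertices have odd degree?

6

Degrees: Quy:5, Sam:9, Leo:4, Ned:6, Cal:3, Kim:3, Uma:4, Ivy:6, Viv:5, Hal:4, Jae:5
Odd-degree vertices: Quy, Sam, Cal, Kim, Viv, Jae.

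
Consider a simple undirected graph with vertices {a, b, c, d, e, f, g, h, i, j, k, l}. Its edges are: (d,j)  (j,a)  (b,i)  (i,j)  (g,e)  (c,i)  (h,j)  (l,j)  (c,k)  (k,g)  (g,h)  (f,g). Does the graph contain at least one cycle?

The graph has 12 vertices, 12 edges, and 1 connected component.
Since 12 > 12 - 1, a cycle must exist; for instance j-i-c-k-g-h-j.

Yes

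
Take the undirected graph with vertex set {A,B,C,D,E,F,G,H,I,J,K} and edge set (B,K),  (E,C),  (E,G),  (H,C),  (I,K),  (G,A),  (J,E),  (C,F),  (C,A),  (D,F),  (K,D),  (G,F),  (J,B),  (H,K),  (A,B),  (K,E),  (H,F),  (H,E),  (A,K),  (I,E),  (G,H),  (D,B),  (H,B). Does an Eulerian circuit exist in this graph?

Degrees: A:4, B:5, C:4, D:3, E:6, F:4, G:4, H:6, I:2, J:2, K:6
B, D have odd degree; an Eulerian circuit needs every degree to be even, so none exists.

No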